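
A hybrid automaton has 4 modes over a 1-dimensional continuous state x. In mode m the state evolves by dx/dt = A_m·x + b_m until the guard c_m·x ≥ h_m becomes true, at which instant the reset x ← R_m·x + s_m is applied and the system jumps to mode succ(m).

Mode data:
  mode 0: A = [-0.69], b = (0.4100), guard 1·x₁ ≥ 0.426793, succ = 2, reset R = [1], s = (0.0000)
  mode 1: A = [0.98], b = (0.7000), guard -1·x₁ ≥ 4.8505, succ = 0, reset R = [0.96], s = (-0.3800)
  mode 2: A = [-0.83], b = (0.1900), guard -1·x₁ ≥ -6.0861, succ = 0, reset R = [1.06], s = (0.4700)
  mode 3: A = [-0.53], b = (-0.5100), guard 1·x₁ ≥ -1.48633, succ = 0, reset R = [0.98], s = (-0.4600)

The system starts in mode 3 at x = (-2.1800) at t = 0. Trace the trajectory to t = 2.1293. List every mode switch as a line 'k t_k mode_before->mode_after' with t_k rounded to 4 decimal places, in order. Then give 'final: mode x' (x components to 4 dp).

1 1.5908 3->0
final: 0 -1.1374

Mode 3: guard c·x = -1.4863 hit at Δt = 1.5908 (t = 1.5908), x⁻ = (-1.4863) → reset → x⁺ = (-1.9166), jump to mode 0
Mode 0: flow for 0.5385 to horizon, guard not reached → x = (-1.1374)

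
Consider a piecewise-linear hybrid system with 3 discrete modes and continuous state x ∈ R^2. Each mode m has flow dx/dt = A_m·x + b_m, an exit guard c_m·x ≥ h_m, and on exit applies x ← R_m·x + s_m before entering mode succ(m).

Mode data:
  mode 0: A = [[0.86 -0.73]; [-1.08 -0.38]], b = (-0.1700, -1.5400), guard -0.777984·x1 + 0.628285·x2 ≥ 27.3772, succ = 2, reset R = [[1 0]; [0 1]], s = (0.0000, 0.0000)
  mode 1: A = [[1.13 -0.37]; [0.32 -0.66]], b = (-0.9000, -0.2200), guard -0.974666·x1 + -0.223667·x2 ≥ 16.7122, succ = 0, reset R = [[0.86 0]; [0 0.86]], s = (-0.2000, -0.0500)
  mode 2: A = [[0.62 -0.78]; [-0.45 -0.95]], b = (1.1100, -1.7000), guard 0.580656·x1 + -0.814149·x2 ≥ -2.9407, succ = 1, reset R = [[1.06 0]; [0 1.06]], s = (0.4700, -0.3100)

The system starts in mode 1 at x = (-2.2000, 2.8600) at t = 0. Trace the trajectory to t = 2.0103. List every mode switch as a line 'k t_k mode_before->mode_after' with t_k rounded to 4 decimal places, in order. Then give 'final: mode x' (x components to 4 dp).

1 1.4665 1->0
final: 0 -24.7051 8.0926

Mode 1: guard c·x = 16.7122 hit at Δt = 1.4665 (t = 1.4665), x⁻ = (-16.7359, -1.7895) → reset → x⁺ = (-14.5929, -1.5889), jump to mode 0
Mode 0: flow for 0.5438 to horizon, guard not reached → x = (-24.7051, 8.0926)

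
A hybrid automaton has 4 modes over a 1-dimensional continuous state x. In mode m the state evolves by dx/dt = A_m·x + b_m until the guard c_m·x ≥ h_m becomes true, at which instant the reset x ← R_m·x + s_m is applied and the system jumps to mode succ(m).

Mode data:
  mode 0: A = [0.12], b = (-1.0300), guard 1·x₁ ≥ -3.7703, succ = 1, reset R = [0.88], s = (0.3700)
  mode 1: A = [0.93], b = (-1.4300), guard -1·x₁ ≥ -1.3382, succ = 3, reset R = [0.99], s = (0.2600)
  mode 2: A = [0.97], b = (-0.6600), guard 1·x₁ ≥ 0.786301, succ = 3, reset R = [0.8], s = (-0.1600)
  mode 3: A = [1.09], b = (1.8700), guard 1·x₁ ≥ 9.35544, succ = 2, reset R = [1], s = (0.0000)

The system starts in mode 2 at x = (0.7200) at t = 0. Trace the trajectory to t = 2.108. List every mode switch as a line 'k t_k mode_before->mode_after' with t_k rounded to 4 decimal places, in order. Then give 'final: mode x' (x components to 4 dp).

1 1.0143 2->3
final: 3 5.4808

Mode 2: guard c·x = 0.7863 hit at Δt = 1.0143 (t = 1.0143), x⁻ = (0.7863) → reset → x⁺ = (0.4690), jump to mode 3
Mode 3: flow for 1.0937 to horizon, guard not reached → x = (5.4808)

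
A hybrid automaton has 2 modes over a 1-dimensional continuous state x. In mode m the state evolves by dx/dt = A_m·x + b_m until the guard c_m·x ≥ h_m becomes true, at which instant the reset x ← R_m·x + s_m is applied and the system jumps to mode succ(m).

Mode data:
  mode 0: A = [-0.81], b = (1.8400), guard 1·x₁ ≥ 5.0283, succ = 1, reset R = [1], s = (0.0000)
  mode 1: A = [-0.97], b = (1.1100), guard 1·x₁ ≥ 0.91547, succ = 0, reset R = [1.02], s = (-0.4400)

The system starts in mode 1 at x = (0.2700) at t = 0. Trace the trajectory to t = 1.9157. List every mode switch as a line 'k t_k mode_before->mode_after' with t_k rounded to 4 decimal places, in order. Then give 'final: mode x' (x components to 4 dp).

Mode 1: guard c·x = 0.9155 hit at Δt = 1.3818 (t = 1.3818), x⁻ = (0.9155) → reset → x⁺ = (0.4938), jump to mode 0
Mode 0: flow for 0.5339 to horizon, guard not reached → x = (1.1180)

1 1.3818 1->0
final: 0 1.1180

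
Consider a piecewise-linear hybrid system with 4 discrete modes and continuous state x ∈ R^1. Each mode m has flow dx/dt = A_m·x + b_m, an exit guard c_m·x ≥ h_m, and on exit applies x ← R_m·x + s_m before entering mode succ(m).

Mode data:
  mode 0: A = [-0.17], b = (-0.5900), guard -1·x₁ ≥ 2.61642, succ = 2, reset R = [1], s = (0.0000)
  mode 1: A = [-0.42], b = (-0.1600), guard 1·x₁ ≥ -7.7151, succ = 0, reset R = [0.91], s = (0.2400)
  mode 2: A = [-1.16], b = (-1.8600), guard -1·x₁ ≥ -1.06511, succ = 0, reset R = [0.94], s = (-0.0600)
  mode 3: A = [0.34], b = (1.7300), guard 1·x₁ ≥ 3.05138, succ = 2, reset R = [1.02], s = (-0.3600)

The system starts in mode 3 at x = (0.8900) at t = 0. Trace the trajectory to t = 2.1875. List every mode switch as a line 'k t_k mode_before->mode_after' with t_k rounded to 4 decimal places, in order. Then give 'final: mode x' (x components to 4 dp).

1 0.9077 3->2
2 1.3301 2->0
final: 0 0.3428

Mode 3: guard c·x = 3.0514 hit at Δt = 0.9077 (t = 0.9077), x⁻ = (3.0514) → reset → x⁺ = (2.7524), jump to mode 2
Mode 2: guard c·x = -1.0651 hit at Δt = 0.4224 (t = 1.3301), x⁻ = (1.0651) → reset → x⁺ = (0.9412), jump to mode 0
Mode 0: flow for 0.8574 to horizon, guard not reached → x = (0.3428)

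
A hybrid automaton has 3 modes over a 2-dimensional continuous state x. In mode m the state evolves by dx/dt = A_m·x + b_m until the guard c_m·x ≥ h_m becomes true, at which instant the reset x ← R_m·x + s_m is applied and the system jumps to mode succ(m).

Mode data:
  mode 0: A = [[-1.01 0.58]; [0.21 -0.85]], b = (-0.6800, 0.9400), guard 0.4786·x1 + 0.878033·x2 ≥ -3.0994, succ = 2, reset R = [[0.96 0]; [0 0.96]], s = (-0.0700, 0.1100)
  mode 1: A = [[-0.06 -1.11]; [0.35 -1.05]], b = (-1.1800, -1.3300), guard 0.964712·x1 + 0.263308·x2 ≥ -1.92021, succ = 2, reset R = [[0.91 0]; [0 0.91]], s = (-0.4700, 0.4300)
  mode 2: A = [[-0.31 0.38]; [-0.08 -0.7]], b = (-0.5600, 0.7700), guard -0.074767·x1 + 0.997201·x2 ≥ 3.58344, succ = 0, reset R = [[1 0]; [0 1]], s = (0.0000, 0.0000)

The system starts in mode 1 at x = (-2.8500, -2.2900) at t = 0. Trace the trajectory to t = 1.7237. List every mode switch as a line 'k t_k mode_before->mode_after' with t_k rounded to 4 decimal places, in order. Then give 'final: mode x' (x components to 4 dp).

Mode 1: guard c·x = -1.9202 hit at Δt = 1.0295 (t = 1.0295), x⁻ = (-1.4307, -2.0509) → reset → x⁺ = (-1.7719, -1.4363), jump to mode 2
Mode 2: flow for 0.6942 to horizon, guard not reached → x = (-1.9793, -0.3761)

1 1.0295 1->2
final: 2 -1.9793 -0.3761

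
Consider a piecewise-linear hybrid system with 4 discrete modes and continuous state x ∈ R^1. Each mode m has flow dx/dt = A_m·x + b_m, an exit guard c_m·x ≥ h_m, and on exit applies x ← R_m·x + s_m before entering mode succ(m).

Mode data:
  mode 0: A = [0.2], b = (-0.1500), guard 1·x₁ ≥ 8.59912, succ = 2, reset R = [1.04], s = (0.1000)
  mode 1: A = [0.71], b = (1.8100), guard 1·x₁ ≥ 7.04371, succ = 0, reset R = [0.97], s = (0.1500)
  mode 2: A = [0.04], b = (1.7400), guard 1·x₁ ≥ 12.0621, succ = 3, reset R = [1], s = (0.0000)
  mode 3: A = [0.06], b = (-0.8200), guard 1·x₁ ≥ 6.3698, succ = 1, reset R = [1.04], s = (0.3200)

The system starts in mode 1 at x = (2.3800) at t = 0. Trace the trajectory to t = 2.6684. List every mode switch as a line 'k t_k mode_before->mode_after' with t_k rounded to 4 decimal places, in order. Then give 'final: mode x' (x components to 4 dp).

1 0.9378 1->0
2 2.0910 0->2
final: 2 10.2707

Mode 1: guard c·x = 7.0437 hit at Δt = 0.9378 (t = 0.9378), x⁻ = (7.0437) → reset → x⁺ = (6.9824), jump to mode 0
Mode 0: guard c·x = 8.5991 hit at Δt = 1.1532 (t = 2.0910), x⁻ = (8.5991) → reset → x⁺ = (9.0431), jump to mode 2
Mode 2: flow for 0.5774 to horizon, guard not reached → x = (10.2707)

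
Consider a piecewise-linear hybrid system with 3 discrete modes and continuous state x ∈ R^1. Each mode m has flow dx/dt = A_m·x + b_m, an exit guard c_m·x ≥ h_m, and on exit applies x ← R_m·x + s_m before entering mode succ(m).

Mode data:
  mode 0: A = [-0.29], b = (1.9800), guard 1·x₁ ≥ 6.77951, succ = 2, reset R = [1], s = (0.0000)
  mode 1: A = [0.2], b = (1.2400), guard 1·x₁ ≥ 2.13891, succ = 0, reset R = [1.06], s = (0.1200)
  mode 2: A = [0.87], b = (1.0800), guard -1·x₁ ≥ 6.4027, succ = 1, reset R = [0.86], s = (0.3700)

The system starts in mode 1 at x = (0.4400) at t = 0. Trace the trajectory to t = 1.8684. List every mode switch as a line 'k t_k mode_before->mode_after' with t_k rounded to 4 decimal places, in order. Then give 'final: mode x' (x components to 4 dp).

Mode 1: guard c·x = 2.1389 hit at Δt = 1.1391 (t = 1.1391), x⁻ = (2.1389) → reset → x⁺ = (2.3872), jump to mode 0
Mode 0: flow for 0.7293 to horizon, guard not reached → x = (3.2337)

1 1.1391 1->0
final: 0 3.2337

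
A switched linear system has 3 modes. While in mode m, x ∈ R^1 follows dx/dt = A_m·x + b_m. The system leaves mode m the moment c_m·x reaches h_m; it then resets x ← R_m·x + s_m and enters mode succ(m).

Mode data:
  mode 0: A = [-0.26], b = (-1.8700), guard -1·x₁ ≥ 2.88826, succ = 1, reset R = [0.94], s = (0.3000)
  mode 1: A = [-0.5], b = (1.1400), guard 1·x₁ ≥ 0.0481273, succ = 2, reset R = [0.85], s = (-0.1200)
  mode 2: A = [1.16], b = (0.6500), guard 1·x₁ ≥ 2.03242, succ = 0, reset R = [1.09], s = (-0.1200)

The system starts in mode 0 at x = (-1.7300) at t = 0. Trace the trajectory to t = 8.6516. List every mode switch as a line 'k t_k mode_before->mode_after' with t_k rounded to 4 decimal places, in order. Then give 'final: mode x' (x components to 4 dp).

1 0.9166 0->1
2 2.4039 1->2
3 3.8557 2->0
4 6.8139 0->1
5 8.3012 1->2
final: 2 0.1623

Mode 0: guard c·x = 2.8883 hit at Δt = 0.9166 (t = 0.9166), x⁻ = (-2.8883) → reset → x⁺ = (-2.4150), jump to mode 1
Mode 1: guard c·x = 0.0481 hit at Δt = 1.4873 (t = 2.4039), x⁻ = (0.0481) → reset → x⁺ = (-0.0791), jump to mode 2
Mode 2: guard c·x = 2.0324 hit at Δt = 1.4518 (t = 3.8557), x⁻ = (2.0324) → reset → x⁺ = (2.0953), jump to mode 0
Mode 0: guard c·x = 2.8883 hit at Δt = 2.9582 (t = 6.8139), x⁻ = (-2.8883) → reset → x⁺ = (-2.4150), jump to mode 1
Mode 1: guard c·x = 0.0481 hit at Δt = 1.4873 (t = 8.3012), x⁻ = (0.0481) → reset → x⁺ = (-0.0791), jump to mode 2
Mode 2: flow for 0.3504 to horizon, guard not reached → x = (0.1623)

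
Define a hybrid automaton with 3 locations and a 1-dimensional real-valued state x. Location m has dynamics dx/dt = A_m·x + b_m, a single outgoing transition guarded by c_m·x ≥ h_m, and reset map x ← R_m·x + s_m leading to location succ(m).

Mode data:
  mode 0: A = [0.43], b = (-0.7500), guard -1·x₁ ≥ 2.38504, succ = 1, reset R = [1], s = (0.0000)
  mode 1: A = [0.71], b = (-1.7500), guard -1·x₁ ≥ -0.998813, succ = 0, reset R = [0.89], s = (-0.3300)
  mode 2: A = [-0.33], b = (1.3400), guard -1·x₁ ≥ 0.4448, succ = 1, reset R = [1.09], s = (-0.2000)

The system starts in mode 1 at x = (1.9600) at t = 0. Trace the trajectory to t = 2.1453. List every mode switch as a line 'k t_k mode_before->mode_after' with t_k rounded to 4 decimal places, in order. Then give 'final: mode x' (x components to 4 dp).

1 1.5016 1->0
final: 0 0.1810

Mode 1: guard c·x = -0.9988 hit at Δt = 1.5016 (t = 1.5016), x⁻ = (0.9988) → reset → x⁺ = (0.5589), jump to mode 0
Mode 0: flow for 0.6437 to horizon, guard not reached → x = (0.1810)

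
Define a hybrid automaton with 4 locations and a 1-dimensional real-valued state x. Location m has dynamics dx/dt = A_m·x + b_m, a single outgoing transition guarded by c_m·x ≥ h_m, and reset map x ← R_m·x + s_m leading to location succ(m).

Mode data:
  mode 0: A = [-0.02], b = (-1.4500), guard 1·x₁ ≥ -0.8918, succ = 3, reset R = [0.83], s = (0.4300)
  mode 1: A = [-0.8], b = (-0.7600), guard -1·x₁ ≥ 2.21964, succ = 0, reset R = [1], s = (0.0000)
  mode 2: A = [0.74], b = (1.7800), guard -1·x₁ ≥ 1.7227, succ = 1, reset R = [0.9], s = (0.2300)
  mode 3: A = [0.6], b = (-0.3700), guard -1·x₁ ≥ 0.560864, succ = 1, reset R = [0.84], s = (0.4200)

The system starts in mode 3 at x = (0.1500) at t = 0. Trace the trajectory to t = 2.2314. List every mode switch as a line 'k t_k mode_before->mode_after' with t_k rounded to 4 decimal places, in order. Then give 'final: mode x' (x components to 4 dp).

Mode 3: guard c·x = 0.5609 hit at Δt = 1.5426 (t = 1.5426), x⁻ = (-0.5609) → reset → x⁺ = (-0.0511), jump to mode 1
Mode 1: flow for 0.6888 to horizon, guard not reached → x = (-0.4319)

1 1.5426 3->1
final: 1 -0.4319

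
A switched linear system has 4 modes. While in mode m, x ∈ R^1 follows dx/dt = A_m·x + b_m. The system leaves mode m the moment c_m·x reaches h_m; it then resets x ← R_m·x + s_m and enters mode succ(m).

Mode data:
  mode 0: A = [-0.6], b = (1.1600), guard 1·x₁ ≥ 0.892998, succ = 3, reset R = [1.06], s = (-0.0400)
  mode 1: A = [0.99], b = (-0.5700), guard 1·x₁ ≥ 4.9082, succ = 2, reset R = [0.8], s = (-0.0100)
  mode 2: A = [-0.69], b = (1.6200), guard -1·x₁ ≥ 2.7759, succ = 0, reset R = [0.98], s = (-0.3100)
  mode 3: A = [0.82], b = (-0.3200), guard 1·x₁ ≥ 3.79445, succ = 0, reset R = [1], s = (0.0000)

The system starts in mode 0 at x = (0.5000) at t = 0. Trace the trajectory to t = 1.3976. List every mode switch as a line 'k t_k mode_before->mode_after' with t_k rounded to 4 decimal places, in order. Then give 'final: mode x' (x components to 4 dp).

Mode 0: guard c·x = 0.8930 hit at Δt = 0.5341 (t = 0.5341), x⁻ = (0.8930) → reset → x⁺ = (0.9066), jump to mode 3
Mode 3: flow for 0.8635 to horizon, guard not reached → x = (1.4384)

1 0.5341 0->3
final: 3 1.4384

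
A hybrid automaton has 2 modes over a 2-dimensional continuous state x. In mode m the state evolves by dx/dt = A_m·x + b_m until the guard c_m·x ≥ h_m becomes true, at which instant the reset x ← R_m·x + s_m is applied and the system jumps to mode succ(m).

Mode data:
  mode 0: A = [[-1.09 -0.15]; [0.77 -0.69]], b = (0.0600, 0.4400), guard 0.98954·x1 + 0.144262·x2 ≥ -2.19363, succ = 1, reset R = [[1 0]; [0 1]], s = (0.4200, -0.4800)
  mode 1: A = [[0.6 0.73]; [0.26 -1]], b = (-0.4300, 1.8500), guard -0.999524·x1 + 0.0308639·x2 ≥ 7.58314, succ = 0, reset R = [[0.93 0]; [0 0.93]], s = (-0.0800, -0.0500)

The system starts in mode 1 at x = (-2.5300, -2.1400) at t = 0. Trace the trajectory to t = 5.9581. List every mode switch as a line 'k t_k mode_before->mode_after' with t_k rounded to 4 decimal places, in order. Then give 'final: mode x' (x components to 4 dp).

Mode 1: guard c·x = 7.5831 hit at Δt = 1.2633 (t = 1.2633), x⁻ = (-7.5956, -0.2853) → reset → x⁺ = (-7.1439, -0.3153), jump to mode 0
Mode 0: guard c·x = -2.1936 hit at Δt = 1.1095 (t = 2.3728), x⁻ = (-1.9215, -2.0260) → reset → x⁺ = (-1.5015, -2.5060), jump to mode 1
Mode 1: guard c·x = 7.5831 hit at Δt = 1.7343 (t = 4.1071), x⁻ = (-7.5871, -0.0117) → reset → x⁺ = (-7.1360, -0.0609), jump to mode 0
Mode 0: guard c·x = -2.1936 hit at Δt = 1.1082 (t = 5.2153), x⁻ = (-1.9380, -1.9127) → reset → x⁺ = (-1.5180, -2.3927), jump to mode 1
Mode 1: flow for 0.7428 to horizon, guard not reached → x = (-3.7212, -0.5441)

1 1.2633 1->0
2 2.3728 0->1
3 4.1071 1->0
4 5.2153 0->1
final: 1 -3.7212 -0.5441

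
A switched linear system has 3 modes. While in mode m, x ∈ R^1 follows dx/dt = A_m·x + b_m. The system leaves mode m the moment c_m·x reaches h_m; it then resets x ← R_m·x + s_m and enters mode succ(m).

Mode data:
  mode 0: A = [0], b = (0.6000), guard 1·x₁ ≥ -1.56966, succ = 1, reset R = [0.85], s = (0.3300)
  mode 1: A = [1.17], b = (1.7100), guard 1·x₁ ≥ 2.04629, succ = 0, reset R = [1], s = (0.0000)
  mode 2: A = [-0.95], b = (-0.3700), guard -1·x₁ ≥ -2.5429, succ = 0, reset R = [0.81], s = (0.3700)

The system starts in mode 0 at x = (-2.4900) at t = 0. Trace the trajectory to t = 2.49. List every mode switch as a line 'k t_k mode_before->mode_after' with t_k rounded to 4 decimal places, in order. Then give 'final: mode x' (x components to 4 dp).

Mode 0: guard c·x = -1.5697 hit at Δt = 1.5339 (t = 1.5339), x⁻ = (-1.5697) → reset → x⁺ = (-1.0042), jump to mode 1
Mode 1: flow for 0.9561 to horizon, guard not reached → x = (-0.0618)

1 1.5339 0->1
final: 1 -0.0618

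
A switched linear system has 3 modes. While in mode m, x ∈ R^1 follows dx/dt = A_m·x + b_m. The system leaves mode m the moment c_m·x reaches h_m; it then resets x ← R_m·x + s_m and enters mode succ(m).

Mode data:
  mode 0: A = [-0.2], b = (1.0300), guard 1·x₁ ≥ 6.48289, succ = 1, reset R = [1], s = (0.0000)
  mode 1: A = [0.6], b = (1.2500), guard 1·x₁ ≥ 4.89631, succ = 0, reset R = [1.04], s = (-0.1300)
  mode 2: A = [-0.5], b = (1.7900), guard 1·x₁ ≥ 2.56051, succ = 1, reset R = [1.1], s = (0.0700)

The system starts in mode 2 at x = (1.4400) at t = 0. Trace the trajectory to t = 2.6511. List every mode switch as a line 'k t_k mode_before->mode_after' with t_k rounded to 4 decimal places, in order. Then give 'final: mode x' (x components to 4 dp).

Mode 2: guard c·x = 2.5605 hit at Δt = 1.4830 (t = 1.4830), x⁻ = (2.5605) → reset → x⁺ = (2.8866), jump to mode 1
Mode 1: guard c·x = 4.8963 hit at Δt = 0.5660 (t = 2.0490), x⁻ = (4.8963) → reset → x⁺ = (4.9622), jump to mode 0
Mode 0: flow for 0.6021 to horizon, guard not reached → x = (4.9835)

1 1.4830 2->1
2 2.0490 1->0
final: 0 4.9835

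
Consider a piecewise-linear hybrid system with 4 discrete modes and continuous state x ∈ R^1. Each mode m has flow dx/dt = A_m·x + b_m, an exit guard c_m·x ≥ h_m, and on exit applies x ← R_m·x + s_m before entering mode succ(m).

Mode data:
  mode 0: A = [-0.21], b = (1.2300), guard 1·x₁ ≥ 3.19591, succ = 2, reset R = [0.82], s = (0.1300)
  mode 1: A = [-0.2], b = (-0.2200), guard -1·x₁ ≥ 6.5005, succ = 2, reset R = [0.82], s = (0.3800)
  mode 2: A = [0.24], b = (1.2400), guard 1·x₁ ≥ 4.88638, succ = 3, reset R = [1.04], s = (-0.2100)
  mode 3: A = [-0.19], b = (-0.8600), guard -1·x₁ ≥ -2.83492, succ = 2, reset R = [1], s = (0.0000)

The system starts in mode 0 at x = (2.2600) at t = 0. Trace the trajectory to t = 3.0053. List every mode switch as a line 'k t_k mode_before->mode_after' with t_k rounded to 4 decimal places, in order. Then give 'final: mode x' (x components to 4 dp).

1 1.4350 0->2
2 2.4301 2->3
final: 3 3.8989

Mode 0: guard c·x = 3.1959 hit at Δt = 1.4350 (t = 1.4350), x⁻ = (3.1959) → reset → x⁺ = (2.7506), jump to mode 2
Mode 2: guard c·x = 4.8864 hit at Δt = 0.9951 (t = 2.4301), x⁻ = (4.8864) → reset → x⁺ = (4.8718), jump to mode 3
Mode 3: flow for 0.5752 to horizon, guard not reached → x = (3.8989)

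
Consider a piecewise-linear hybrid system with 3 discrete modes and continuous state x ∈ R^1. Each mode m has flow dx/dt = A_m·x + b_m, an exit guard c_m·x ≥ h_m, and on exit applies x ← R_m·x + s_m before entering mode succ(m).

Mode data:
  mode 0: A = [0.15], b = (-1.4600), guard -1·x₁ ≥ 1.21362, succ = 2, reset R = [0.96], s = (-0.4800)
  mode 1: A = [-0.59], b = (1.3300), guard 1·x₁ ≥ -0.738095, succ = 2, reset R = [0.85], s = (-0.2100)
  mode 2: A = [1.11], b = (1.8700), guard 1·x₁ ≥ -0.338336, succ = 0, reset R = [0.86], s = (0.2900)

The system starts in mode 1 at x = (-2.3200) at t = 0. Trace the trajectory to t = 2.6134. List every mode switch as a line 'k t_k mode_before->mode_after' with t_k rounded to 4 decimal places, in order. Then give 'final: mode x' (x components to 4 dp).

1 0.7193 1->2
2 1.1365 2->0
3 1.9192 0->2
final: 2 -1.5991

Mode 1: guard c·x = -0.7381 hit at Δt = 0.7193 (t = 0.7193), x⁻ = (-0.7381) → reset → x⁺ = (-0.8374), jump to mode 2
Mode 2: guard c·x = -0.3383 hit at Δt = 0.4172 (t = 1.1365), x⁻ = (-0.3383) → reset → x⁺ = (-0.0010), jump to mode 0
Mode 0: guard c·x = 1.2136 hit at Δt = 0.7827 (t = 1.9192), x⁻ = (-1.2136) → reset → x⁺ = (-1.6451), jump to mode 2
Mode 2: flow for 0.6942 to horizon, guard not reached → x = (-1.5991)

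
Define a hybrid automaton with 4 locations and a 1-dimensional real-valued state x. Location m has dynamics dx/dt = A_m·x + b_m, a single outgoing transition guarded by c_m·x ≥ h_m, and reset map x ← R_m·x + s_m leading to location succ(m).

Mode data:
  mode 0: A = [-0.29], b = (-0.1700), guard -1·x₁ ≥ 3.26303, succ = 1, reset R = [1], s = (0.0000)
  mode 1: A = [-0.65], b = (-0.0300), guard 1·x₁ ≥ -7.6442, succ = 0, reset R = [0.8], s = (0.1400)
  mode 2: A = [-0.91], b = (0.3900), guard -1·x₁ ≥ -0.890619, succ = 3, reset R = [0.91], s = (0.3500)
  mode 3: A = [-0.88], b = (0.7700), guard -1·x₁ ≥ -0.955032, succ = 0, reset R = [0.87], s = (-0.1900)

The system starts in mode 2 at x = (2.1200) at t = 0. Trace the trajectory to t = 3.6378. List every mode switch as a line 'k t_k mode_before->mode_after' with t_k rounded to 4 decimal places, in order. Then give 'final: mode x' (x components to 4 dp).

1 1.4260 2->3
2 2.8711 3->0
final: 0 0.3962

Mode 2: guard c·x = -0.8906 hit at Δt = 1.4260 (t = 1.4260), x⁻ = (0.8906) → reset → x⁺ = (1.1605), jump to mode 3
Mode 3: guard c·x = -0.9550 hit at Δt = 1.4451 (t = 2.8711), x⁻ = (0.9550) → reset → x⁺ = (0.6409), jump to mode 0
Mode 0: flow for 0.7667 to horizon, guard not reached → x = (0.3962)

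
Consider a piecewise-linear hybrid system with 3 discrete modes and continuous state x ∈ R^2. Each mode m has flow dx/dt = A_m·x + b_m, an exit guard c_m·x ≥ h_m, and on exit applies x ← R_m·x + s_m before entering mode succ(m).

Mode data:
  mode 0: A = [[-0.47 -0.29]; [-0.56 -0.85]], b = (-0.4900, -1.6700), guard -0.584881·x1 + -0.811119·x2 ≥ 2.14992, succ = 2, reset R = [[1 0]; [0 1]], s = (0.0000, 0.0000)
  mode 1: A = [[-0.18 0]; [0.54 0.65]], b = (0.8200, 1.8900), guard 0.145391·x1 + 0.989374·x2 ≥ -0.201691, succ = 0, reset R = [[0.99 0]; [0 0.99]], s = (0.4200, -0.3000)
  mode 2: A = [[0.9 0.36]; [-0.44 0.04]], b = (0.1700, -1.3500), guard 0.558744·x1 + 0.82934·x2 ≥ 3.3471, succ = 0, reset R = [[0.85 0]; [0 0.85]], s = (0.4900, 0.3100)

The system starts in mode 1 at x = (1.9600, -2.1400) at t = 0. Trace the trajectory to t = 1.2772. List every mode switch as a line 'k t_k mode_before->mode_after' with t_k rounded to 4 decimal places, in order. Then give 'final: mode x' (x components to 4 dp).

Mode 1: guard c·x = -0.2017 hit at Δt = 0.7550 (t = 0.7550), x⁻ = (2.2898, -0.5404) → reset → x⁺ = (2.6869, -0.8349), jump to mode 0
Mode 0: flow for 0.5222 to horizon, guard not reached → x = (2.0608, -1.7893)

1 0.7550 1->0
final: 0 2.0608 -1.7893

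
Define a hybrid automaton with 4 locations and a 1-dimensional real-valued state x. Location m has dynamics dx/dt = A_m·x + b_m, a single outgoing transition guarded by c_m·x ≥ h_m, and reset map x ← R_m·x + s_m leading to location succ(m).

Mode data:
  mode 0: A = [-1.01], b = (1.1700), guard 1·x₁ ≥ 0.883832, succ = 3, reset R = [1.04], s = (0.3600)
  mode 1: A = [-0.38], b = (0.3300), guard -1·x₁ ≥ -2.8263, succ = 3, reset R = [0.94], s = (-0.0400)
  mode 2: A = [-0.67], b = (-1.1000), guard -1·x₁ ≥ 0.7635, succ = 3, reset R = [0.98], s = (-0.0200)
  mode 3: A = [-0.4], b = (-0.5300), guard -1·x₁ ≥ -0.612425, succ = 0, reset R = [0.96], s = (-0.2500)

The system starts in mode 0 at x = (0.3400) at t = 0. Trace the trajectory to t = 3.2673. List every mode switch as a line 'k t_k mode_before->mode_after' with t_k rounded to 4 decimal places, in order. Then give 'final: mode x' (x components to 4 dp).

Mode 0: guard c·x = 0.8838 hit at Δt = 1.0813 (t = 1.0813), x⁻ = (0.8838) → reset → x⁺ = (1.2792), jump to mode 3
Mode 3: guard c·x = -0.6124 hit at Δt = 0.7394 (t = 1.8207), x⁻ = (0.6124) → reset → x⁺ = (0.3379), jump to mode 0
Mode 0: guard c·x = 0.8838 hit at Δt = 1.0838 (t = 2.9045), x⁻ = (0.8838) → reset → x⁺ = (1.2792), jump to mode 3
Mode 3: flow for 0.3628 to horizon, guard not reached → x = (0.9274)

1 1.0813 0->3
2 1.8207 3->0
3 2.9045 0->3
final: 3 0.9274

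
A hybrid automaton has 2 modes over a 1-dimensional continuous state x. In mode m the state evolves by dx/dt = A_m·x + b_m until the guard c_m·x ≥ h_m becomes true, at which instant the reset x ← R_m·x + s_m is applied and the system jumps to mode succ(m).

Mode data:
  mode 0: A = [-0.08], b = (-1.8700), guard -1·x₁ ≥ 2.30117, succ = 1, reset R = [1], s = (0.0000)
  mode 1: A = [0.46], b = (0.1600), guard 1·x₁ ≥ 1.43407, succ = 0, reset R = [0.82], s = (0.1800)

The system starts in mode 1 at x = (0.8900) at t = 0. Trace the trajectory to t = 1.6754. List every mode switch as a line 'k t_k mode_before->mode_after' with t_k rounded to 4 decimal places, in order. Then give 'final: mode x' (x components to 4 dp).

1 0.7920 1->0
final: 0 -0.3315

Mode 1: guard c·x = 1.4341 hit at Δt = 0.7920 (t = 0.7920), x⁻ = (1.4341) → reset → x⁺ = (1.3559), jump to mode 0
Mode 0: flow for 0.8834 to horizon, guard not reached → x = (-0.3315)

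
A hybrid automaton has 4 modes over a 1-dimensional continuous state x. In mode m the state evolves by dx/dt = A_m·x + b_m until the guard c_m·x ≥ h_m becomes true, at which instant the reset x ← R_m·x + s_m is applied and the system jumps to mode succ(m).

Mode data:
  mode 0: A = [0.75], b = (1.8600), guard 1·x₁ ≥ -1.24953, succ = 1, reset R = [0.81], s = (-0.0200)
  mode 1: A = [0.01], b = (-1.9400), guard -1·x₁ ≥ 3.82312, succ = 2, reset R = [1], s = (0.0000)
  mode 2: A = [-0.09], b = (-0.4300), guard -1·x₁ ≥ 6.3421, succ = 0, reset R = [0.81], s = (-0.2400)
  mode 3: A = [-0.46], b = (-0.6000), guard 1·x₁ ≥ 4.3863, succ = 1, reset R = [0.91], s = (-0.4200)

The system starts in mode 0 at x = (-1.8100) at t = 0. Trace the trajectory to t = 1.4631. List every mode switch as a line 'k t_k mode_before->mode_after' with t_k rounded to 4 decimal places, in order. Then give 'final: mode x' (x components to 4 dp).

1 0.8105 0->1
final: 1 -2.3091

Mode 0: guard c·x = -1.2495 hit at Δt = 0.8105 (t = 0.8105), x⁻ = (-1.2495) → reset → x⁺ = (-1.0321), jump to mode 1
Mode 1: flow for 0.6526 to horizon, guard not reached → x = (-2.3091)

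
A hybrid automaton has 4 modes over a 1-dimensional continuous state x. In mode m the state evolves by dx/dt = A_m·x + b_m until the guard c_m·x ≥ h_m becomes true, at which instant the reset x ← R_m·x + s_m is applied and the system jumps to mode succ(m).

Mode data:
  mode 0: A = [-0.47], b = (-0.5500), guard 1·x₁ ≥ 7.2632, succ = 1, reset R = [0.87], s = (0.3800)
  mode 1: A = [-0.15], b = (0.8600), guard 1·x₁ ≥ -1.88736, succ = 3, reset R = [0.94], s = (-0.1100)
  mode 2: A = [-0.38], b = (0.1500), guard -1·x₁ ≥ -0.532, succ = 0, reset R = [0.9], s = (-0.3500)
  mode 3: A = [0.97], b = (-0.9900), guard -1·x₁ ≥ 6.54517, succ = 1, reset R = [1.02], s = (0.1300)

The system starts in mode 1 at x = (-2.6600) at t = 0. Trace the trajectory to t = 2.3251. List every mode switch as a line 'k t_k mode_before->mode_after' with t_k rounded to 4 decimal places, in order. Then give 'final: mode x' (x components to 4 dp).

1 0.6438 1->3
2 1.6307 3->1
final: 1 -5.3314

Mode 1: guard c·x = -1.8874 hit at Δt = 0.6438 (t = 0.6438), x⁻ = (-1.8874) → reset → x⁺ = (-1.8841), jump to mode 3
Mode 3: guard c·x = 6.5452 hit at Δt = 0.9869 (t = 1.6307), x⁻ = (-6.5452) → reset → x⁺ = (-6.5461), jump to mode 1
Mode 1: flow for 0.6944 to horizon, guard not reached → x = (-5.3314)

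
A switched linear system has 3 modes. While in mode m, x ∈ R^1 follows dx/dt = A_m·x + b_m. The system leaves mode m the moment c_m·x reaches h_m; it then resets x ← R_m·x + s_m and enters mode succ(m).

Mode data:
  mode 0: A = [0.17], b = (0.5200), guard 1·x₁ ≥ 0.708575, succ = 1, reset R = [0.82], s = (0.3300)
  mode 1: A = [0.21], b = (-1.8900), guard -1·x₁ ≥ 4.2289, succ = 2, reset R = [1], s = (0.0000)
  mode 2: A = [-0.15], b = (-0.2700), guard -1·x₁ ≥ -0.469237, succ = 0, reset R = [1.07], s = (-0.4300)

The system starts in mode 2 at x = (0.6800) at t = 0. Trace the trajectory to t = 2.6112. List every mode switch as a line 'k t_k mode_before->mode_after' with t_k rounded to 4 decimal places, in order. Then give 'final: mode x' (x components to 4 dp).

Mode 2: guard c·x = -0.4692 hit at Δt = 0.5921 (t = 0.5921), x⁻ = (0.4692) → reset → x⁺ = (0.0721), jump to mode 0
Mode 0: guard c·x = 0.7086 hit at Δt = 1.0886 (t = 1.6807), x⁻ = (0.7086) → reset → x⁺ = (0.9110), jump to mode 1
Mode 1: flow for 0.9305 to horizon, guard not reached → x = (-0.8346)

1 0.5921 2->0
2 1.6807 0->1
final: 1 -0.8346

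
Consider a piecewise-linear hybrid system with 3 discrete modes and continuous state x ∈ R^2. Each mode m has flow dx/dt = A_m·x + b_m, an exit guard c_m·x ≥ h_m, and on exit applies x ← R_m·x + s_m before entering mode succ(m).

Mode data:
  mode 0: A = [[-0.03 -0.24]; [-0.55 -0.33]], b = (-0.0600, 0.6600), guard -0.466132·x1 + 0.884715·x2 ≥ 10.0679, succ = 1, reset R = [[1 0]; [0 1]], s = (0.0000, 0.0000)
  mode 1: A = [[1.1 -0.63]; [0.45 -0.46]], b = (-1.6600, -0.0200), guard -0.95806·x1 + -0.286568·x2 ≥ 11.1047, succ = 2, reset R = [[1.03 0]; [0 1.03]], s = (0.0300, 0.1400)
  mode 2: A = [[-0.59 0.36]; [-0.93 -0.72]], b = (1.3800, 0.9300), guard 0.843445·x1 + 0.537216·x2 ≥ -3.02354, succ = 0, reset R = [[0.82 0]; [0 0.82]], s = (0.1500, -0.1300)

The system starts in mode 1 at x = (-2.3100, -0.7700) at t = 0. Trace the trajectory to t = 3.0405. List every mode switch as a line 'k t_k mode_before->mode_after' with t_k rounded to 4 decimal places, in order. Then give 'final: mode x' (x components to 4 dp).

Mode 1: guard c·x = 11.1047 hit at Δt = 1.2071 (t = 1.2071), x⁻ = (-10.6911, -3.0080) → reset → x⁺ = (-10.9818, -2.9582), jump to mode 2
Mode 2: guard c·x = -3.0235 hit at Δt = 0.7918 (t = 1.9989), x⁻ = (-5.7613, 3.4173) → reset → x⁺ = (-4.5743, 2.6722), jump to mode 0
Mode 0: flow for 1.0416 to horizon, guard not reached → x = (-5.4330, 4.8931)

1 1.2071 1->2
2 1.9989 2->0
final: 0 -5.4330 4.8931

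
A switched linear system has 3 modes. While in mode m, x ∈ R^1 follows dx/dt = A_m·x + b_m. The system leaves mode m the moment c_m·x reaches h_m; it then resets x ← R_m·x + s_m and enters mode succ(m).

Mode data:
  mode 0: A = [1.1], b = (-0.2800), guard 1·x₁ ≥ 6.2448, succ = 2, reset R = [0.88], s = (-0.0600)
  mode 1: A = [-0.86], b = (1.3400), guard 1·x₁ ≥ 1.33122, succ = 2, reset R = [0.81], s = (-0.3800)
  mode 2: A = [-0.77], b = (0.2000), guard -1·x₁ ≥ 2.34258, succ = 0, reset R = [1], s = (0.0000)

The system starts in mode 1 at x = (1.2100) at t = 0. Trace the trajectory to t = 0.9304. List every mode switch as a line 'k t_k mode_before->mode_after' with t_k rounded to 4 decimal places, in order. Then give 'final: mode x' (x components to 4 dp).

Mode 1: guard c·x = 1.3312 hit at Δt = 0.4977 (t = 0.4977), x⁻ = (1.3312) → reset → x⁺ = (0.6983), jump to mode 2
Mode 2: flow for 0.4327 to horizon, guard not reached → x = (0.5740)

1 0.4977 1->2
final: 2 0.5740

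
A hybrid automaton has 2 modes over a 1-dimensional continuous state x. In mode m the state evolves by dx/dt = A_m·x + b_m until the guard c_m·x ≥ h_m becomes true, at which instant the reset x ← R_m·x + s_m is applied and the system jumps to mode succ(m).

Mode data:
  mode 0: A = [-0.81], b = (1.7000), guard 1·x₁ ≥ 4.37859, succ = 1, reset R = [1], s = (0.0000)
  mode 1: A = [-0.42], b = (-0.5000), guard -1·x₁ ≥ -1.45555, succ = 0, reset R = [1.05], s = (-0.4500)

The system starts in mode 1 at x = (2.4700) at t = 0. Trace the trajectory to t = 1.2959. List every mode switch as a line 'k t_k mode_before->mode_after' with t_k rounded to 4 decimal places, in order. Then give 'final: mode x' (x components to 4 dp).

Mode 1: guard c·x = -1.4555 hit at Δt = 0.7727 (t = 0.7727), x⁻ = (1.4556) → reset → x⁺ = (1.0783), jump to mode 0
Mode 0: flow for 0.5232 to horizon, guard not reached → x = (1.4308)

1 0.7727 1->0
final: 0 1.4308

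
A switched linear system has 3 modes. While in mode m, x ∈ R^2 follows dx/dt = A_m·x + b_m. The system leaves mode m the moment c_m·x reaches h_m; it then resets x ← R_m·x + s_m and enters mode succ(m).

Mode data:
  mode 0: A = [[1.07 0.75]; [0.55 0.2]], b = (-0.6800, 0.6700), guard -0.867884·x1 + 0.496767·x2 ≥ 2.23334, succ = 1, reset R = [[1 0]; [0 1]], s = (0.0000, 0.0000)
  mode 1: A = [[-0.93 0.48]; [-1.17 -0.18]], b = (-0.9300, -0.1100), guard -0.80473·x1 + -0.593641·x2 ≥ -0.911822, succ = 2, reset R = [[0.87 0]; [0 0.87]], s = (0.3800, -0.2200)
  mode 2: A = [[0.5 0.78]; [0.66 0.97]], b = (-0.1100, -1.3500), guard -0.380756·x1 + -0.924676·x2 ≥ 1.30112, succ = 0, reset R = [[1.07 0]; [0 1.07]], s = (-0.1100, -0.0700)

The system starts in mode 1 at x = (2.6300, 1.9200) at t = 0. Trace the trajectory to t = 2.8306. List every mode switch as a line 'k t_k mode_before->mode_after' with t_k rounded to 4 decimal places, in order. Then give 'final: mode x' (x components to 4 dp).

Mode 1: guard c·x = -0.9118 hit at Δt = 0.7480 (t = 0.7480), x⁻ = (1.0177, 0.1564) → reset → x⁺ = (1.2654, -0.0839), jump to mode 2
Mode 2: guard c·x = 1.3011 hit at Δt = 1.5746 (t = 2.3226), x⁻ = (1.2532, -1.9232) → reset → x⁺ = (1.2309, -2.1278), jump to mode 0
Mode 0: flow for 0.5080 to horizon, guard not reached → x = (0.6846, -1.7107)

1 0.7480 1->2
2 2.3226 2->0
final: 0 0.6846 -1.7107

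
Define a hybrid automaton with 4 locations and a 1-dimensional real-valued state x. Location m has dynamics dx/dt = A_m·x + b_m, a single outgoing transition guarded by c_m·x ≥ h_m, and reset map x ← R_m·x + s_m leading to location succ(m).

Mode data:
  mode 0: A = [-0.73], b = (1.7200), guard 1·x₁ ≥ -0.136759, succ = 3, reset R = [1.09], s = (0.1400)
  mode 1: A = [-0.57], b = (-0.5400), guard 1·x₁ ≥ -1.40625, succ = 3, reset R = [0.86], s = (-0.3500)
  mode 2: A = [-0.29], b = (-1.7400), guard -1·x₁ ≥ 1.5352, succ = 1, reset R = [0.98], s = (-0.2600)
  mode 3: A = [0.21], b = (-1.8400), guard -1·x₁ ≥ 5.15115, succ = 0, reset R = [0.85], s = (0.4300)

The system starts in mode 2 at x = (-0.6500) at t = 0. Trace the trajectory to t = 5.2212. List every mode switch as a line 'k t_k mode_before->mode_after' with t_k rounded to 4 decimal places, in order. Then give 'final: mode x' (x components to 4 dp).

Mode 2: guard c·x = 1.5352 hit at Δt = 0.6237 (t = 0.6237), x⁻ = (-1.5352) → reset → x⁺ = (-1.7645), jump to mode 1
Mode 1: guard c·x = -1.4062 hit at Δt = 1.0123 (t = 1.6360), x⁻ = (-1.4063) → reset → x⁺ = (-1.5594), jump to mode 3
Mode 3: guard c·x = 5.1512 hit at Δt = 1.4220 (t = 3.0580), x⁻ = (-5.1512) → reset → x⁺ = (-3.9485), jump to mode 0
Mode 0: guard c·x = -0.1368 hit at Δt = 1.2710 (t = 4.3290), x⁻ = (-0.1368) → reset → x⁺ = (-0.0091), jump to mode 3
Mode 3: flow for 0.8922 to horizon, guard not reached → x = (-1.8165)

1 0.6237 2->1
2 1.6360 1->3
3 3.0580 3->0
4 4.3290 0->3
final: 3 -1.8165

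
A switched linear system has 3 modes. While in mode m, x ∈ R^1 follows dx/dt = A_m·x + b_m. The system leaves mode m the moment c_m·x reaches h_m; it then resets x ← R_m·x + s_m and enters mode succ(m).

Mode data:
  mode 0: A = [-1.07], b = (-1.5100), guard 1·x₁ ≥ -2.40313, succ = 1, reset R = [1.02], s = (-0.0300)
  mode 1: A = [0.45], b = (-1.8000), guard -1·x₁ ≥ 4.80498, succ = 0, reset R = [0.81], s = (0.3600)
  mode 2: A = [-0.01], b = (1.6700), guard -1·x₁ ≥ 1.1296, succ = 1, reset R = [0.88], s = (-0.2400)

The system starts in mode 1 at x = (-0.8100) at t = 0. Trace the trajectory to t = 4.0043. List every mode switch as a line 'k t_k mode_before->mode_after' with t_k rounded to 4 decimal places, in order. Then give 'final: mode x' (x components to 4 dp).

1 1.3436 1->0
2 2.0538 0->1
3 2.7347 1->0
4 3.4449 0->1
final: 1 -4.3363

Mode 1: guard c·x = 4.8050 hit at Δt = 1.3436 (t = 1.3436), x⁻ = (-4.8050) → reset → x⁺ = (-3.5320), jump to mode 0
Mode 0: guard c·x = -2.4031 hit at Δt = 0.7102 (t = 2.0538), x⁻ = (-2.4031) → reset → x⁺ = (-2.4812), jump to mode 1
Mode 1: guard c·x = 4.8050 hit at Δt = 0.6809 (t = 2.7347), x⁻ = (-4.8050) → reset → x⁺ = (-3.5320), jump to mode 0
Mode 0: guard c·x = -2.4031 hit at Δt = 0.7102 (t = 3.4449), x⁻ = (-2.4031) → reset → x⁺ = (-2.4812), jump to mode 1
Mode 1: flow for 0.5594 to horizon, guard not reached → x = (-4.3363)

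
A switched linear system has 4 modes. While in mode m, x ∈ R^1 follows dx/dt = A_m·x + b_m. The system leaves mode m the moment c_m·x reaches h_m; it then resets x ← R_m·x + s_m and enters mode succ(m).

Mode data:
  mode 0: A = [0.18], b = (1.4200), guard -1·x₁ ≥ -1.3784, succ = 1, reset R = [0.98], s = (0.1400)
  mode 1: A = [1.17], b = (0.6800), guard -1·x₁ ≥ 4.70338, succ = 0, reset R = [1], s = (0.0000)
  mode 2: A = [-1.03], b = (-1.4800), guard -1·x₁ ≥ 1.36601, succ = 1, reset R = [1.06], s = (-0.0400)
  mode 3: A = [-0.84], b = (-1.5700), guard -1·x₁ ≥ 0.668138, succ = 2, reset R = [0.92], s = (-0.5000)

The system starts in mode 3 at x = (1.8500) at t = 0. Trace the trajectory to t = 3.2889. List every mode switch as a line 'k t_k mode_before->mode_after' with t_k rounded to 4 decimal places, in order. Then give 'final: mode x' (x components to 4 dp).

1 1.3457 3->2
2 2.8158 2->1
final: 1 -2.1585

Mode 3: guard c·x = 0.6681 hit at Δt = 1.3457 (t = 1.3457), x⁻ = (-0.6681) → reset → x⁺ = (-1.1147), jump to mode 2
Mode 2: guard c·x = 1.3660 hit at Δt = 1.4701 (t = 2.8158), x⁻ = (-1.3660) → reset → x⁺ = (-1.4880), jump to mode 1
Mode 1: flow for 0.4731 to horizon, guard not reached → x = (-2.1585)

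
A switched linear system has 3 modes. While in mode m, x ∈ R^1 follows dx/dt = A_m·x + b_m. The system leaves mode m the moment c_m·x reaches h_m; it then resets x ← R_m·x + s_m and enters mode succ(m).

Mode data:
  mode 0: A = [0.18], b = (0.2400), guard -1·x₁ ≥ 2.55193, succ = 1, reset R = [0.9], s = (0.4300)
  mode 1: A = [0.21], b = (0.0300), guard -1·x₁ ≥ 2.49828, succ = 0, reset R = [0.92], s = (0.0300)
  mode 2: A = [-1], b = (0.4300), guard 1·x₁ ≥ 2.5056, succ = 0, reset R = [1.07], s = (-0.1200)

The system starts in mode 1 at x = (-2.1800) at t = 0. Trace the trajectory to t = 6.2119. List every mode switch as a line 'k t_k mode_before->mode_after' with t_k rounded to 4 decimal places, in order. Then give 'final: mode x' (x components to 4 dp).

1 0.6913 1->0
2 2.1625 0->1
3 3.6489 1->0
4 5.1201 0->1
final: 1 -2.3110

Mode 1: guard c·x = 2.4983 hit at Δt = 0.6913 (t = 0.6913), x⁻ = (-2.4983) → reset → x⁺ = (-2.2684), jump to mode 0
Mode 0: guard c·x = 2.5519 hit at Δt = 1.4712 (t = 2.1625), x⁻ = (-2.5519) → reset → x⁺ = (-1.8667), jump to mode 1
Mode 1: guard c·x = 2.4983 hit at Δt = 1.4864 (t = 3.6489), x⁻ = (-2.4983) → reset → x⁺ = (-2.2684), jump to mode 0
Mode 0: guard c·x = 2.5519 hit at Δt = 1.4712 (t = 5.1201), x⁻ = (-2.5519) → reset → x⁺ = (-1.8667), jump to mode 1
Mode 1: flow for 1.0918 to horizon, guard not reached → x = (-2.3110)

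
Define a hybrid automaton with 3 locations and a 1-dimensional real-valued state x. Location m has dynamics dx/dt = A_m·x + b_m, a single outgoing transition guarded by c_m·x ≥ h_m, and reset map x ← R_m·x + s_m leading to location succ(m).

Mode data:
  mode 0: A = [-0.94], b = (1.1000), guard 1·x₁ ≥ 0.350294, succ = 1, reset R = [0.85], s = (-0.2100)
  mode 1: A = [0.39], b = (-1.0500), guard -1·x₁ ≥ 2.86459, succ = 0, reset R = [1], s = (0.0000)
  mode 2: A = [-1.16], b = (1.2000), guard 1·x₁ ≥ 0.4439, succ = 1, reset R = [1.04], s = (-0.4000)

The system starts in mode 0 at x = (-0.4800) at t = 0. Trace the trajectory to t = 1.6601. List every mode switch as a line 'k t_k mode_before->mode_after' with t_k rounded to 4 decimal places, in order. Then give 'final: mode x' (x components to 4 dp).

Mode 0: guard c·x = 0.3503 hit at Δt = 0.7441 (t = 0.7441), x⁻ = (0.3503) → reset → x⁺ = (0.0877), jump to mode 1
Mode 1: flow for 0.9160 to horizon, guard not reached → x = (-1.0306)

1 0.7441 0->1
final: 1 -1.0306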